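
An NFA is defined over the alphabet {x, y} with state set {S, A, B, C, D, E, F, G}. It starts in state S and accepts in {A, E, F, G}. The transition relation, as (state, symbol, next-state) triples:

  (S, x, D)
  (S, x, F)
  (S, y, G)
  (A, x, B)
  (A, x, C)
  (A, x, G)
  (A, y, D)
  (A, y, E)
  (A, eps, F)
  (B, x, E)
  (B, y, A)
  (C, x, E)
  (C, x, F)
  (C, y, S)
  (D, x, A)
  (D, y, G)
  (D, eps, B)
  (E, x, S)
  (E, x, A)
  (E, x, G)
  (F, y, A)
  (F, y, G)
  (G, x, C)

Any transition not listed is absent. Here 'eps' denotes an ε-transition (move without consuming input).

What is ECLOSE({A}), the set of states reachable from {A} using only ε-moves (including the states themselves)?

Begin with {A}.
ε-move A → F; add F.

{A, F}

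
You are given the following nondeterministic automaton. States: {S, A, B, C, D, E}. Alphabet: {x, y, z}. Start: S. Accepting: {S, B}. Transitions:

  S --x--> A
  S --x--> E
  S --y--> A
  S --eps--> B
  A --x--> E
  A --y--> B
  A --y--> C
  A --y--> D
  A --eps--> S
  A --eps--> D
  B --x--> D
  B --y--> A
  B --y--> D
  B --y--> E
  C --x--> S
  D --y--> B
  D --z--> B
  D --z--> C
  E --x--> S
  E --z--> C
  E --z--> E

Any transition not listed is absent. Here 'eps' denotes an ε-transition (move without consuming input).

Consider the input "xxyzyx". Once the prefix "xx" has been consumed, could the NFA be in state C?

Start: ε-closure({S}) = {S, B}.
Read 'x': {S, B} → {S, A, B, D, E}.
Read 'x': {S, A, B, D, E} → {S, A, B, D, E}.
State C is not in {S, A, B, D, E}.

No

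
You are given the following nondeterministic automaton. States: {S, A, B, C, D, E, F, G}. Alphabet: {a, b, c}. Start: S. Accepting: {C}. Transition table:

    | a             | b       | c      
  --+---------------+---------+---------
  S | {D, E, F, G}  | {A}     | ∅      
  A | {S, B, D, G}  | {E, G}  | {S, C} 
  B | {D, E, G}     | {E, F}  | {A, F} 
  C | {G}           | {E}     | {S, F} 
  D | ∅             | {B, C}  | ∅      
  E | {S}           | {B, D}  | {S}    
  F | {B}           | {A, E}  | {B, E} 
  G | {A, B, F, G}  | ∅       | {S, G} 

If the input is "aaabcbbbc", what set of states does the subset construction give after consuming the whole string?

{S, A, B, C, E, F, G}

Start in {S}.
Read 'a': S→{D, E, F, G}; now {D, E, F, G}.
Read 'a': D→∅, E→{S}, F→{B}, G→{A, B, F, G}; now {S, A, B, F, G}.
Read 'a': S→{D, E, F, G}, A→{S, B, D, G}, B→{D, E, G}, F→{B}, G→{A, B, F, G}; now {S, A, B, D, E, F, G}.
Read 'b': S→{A}, A→{E, G}, B→{E, F}, D→{B, C}, E→{B, D}, F→{A, E}, G→∅; now {A, B, C, D, E, F, G}.
Read 'c': A→{S, C}, B→{A, F}, C→{S, F}, D→∅, E→{S}, F→{B, E}, G→{S, G}; now {S, A, B, C, E, F, G}.
Read 'b': S→{A}, A→{E, G}, B→{E, F}, C→{E}, E→{B, D}, F→{A, E}, G→∅; now {A, B, D, E, F, G}.
Read 'b': A→{E, G}, B→{E, F}, D→{B, C}, E→{B, D}, F→{A, E}, G→∅; now {A, B, C, D, E, F, G}.
Read 'b': A→{E, G}, B→{E, F}, C→{E}, D→{B, C}, E→{B, D}, F→{A, E}, G→∅; now {A, B, C, D, E, F, G}.
Read 'c': A→{S, C}, B→{A, F}, C→{S, F}, D→∅, E→{S}, F→{B, E}, G→{S, G}; now {S, A, B, C, E, F, G}.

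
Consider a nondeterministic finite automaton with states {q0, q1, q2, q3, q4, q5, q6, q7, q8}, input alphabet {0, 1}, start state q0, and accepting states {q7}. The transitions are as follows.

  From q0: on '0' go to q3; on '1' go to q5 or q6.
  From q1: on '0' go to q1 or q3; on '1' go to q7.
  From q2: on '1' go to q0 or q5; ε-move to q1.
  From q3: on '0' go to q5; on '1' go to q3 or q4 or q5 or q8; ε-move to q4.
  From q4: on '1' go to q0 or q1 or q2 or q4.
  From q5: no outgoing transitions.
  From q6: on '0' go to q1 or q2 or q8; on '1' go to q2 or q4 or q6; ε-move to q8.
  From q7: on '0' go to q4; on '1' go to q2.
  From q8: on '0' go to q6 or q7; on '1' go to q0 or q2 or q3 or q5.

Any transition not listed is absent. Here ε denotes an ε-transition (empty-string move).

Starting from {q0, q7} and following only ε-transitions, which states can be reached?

{q0, q7}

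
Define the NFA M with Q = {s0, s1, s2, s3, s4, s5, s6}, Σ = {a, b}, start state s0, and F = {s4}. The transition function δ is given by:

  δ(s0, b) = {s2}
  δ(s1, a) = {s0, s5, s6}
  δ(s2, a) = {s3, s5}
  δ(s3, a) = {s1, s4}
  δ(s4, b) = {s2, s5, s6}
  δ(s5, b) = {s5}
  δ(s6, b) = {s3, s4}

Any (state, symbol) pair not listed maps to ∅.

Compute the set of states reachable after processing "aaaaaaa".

Start in {s0}.
Read 'a': {s0} → ∅.
The set is empty and remains empty for the remaining 6 symbols.

∅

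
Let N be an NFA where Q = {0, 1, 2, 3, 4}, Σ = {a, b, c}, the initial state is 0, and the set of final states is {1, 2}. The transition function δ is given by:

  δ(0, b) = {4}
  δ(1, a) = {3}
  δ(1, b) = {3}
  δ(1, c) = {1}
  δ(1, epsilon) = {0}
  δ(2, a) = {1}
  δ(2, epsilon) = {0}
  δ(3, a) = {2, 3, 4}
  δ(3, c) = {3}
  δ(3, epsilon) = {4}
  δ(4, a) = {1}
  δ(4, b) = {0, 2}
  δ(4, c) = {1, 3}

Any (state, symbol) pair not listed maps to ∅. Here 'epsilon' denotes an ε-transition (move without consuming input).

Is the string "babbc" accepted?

Start in {0}.
Read 'b': 0→{4}; now {4}.
Read 'a': 4→{1}; union {1}; ε-closure = {0, 1}.
Read 'b': 0→{4}, 1→{3}; now {3, 4}.
Read 'b': 3→∅, 4→{0, 2}; now {0, 2}.
Read 'c': 0→∅, 2→∅; now ∅.
The final set ∅ contains no accepting state.

No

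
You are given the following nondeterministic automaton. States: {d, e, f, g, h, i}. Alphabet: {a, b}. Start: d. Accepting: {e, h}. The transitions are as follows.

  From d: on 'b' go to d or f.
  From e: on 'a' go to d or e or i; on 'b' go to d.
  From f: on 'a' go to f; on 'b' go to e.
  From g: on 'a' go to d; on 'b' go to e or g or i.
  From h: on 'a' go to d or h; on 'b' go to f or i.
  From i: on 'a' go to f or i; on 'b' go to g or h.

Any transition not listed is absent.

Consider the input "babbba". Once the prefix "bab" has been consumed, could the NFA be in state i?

Start in {d}.
Read 'b': d→{d, f}; now {d, f}.
Read 'a': d→∅, f→{f}; now {f}.
Read 'b': f→{e}; now {e}.
State i is not in {e}.

No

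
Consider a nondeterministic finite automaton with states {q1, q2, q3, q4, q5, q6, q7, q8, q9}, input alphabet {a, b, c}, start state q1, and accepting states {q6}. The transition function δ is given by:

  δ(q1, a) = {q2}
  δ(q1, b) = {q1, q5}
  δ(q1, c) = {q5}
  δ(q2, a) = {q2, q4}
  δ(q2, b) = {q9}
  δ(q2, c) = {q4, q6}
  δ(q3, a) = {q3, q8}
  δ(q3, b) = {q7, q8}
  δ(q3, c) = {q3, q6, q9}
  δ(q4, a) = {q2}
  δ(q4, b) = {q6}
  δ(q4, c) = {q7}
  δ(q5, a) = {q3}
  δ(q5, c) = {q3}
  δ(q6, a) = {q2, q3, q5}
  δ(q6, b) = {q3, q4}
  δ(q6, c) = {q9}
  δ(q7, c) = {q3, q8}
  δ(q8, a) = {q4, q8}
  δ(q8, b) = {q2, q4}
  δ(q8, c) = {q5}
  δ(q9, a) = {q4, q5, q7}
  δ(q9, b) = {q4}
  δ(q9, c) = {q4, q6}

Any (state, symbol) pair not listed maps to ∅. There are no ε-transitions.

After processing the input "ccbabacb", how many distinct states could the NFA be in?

Start in {q1}.
Read 'c': {q1} → {q5}.
Read 'c': {q5} → {q3}.
Read 'b': {q3} → {q7, q8}.
Read 'a': {q7, q8} → {q4, q8}.
Read 'b': {q4, q8} → {q2, q4, q6}.
Read 'a': {q2, q4, q6} → {q2, q3, q4, q5}.
Read 'c': {q2, q3, q4, q5} → {q3, q4, q6, q7, q9}.
Read 'b': {q3, q4, q6, q7, q9} → {q3, q4, q6, q7, q8}.
That set has 5 states.

5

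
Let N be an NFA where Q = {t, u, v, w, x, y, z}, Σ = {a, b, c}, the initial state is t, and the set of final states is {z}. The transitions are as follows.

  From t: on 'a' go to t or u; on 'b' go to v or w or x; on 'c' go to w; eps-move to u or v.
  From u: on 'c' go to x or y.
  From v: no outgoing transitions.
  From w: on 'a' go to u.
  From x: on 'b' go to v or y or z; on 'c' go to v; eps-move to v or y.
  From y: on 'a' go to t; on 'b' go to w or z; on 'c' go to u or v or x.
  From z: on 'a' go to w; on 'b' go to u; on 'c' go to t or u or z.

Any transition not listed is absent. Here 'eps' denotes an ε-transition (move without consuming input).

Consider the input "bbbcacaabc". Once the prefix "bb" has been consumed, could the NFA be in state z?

Yes

Start: ε-closure({t}) = {t, u, v}.
Read 'b': {t, u, v} → {v, w, x, y}.
Read 'b': {v, w, x, y} → {v, w, y, z}.
State z is in {v, w, y, z}.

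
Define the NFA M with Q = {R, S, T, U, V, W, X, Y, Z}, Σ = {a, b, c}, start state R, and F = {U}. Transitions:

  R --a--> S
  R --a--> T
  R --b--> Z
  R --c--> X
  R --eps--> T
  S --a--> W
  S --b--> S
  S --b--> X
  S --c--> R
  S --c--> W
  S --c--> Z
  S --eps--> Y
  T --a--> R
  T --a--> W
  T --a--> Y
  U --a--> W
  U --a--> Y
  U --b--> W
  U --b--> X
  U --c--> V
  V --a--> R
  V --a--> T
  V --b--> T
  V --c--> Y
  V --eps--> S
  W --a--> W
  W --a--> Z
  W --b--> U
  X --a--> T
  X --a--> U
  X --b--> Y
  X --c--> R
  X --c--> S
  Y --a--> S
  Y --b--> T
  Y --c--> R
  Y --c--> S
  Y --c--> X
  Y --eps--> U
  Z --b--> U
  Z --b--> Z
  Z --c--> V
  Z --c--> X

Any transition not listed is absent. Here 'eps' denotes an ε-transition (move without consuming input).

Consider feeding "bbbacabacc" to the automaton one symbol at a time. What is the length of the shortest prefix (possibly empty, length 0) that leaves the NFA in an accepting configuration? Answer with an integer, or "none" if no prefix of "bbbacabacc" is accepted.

2

Start: ε-closure({R}) = {R, T}.
Read 'b': {R, T} → {Z}.
Read 'b': {Z} → {U, Z}.
None of the earlier sets intersect F, but {U, Z} does.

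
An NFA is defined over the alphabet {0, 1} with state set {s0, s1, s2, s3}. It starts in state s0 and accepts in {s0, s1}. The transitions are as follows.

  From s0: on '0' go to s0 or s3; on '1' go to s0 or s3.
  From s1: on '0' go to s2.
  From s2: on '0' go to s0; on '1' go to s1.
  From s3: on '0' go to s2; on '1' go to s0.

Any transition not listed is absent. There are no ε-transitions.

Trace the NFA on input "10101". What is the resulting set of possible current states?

{s0, s1, s3}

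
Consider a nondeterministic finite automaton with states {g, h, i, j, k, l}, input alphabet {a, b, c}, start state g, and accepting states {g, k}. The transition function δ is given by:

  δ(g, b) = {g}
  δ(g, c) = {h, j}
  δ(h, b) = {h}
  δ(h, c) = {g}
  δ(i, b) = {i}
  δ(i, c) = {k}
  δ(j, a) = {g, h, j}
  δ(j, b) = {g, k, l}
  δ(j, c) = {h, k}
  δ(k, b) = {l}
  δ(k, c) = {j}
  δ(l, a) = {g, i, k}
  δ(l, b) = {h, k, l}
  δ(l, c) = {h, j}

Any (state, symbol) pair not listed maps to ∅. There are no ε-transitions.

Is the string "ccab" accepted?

No

Start in {g}.
Read 'c': {g} → {h, j}.
Read 'c': {h, j} → {g, h, k}.
Read 'a': {g, h, k} → ∅.
The set is empty and remains empty for the remaining 1 symbol.
The final set ∅ contains no accepting state.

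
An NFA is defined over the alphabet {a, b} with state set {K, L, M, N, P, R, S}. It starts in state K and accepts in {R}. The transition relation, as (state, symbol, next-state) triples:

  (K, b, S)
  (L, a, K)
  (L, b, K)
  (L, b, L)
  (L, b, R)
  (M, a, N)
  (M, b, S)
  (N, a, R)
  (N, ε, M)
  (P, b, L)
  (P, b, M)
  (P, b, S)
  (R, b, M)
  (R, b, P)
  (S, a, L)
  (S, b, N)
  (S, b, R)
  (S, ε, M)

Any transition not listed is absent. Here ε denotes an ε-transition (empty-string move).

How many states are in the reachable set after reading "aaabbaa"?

0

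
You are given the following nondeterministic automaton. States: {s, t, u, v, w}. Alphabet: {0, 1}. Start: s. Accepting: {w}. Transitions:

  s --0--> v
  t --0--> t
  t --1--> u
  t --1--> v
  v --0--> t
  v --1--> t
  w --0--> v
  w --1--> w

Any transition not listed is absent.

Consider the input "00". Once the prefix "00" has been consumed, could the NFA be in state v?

No

Start in {s}.
Read '0': s→{v}; now {v}.
Read '0': v→{t}; now {t}.
State v is not in {t}.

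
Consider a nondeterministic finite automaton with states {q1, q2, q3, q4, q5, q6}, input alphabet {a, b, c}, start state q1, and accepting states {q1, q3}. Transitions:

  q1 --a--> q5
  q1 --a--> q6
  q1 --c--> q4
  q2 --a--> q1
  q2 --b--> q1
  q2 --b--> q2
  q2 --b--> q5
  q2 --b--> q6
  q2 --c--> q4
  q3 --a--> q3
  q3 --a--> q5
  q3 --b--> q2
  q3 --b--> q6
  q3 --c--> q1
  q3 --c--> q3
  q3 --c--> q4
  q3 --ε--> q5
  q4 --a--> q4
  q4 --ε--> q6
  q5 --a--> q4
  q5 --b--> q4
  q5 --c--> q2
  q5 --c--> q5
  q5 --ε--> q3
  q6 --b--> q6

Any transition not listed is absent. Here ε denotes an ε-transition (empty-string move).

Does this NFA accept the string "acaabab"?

No

Start in {q1}.
Read 'a': q1→{q5, q6}; union {q5, q6}; ε-closure = {q3, q5, q6}.
Read 'c': q3→{q1, q3, q4}, q5→{q2, q5}, q6→∅; union {q1, q2, q3, q4, q5}; ε-closure = {q1, q2, q3, q4, q5, q6}.
Read 'a': q1→{q5, q6}, q2→{q1}, q3→{q3, q5}, q4→{q4}, q5→{q4}, q6→∅; now {q1, q3, q4, q5, q6}.
Read 'a': q1→{q5, q6}, q3→{q3, q5}, q4→{q4}, q5→{q4}, q6→∅; now {q3, q4, q5, q6}.
Read 'b': q3→{q2, q6}, q4→∅, q5→{q4}, q6→{q6}; now {q2, q4, q6}.
Read 'a': q2→{q1}, q4→{q4}, q6→∅; union {q1, q4}; ε-closure = {q1, q4, q6}.
Read 'b': q1→∅, q4→∅, q6→{q6}; now {q6}.
The final set {q6} contains no accepting state.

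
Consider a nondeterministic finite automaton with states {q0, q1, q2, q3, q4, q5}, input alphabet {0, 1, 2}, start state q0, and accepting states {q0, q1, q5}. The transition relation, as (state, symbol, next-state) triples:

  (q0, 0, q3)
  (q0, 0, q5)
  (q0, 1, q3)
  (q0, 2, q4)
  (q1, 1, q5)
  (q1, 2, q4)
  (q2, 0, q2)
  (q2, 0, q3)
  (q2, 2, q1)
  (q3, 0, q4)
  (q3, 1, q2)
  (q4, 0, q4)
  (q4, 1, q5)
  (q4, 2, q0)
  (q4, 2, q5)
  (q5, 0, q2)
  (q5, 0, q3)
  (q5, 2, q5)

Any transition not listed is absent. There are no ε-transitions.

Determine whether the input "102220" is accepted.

Start in {q0}.
Read '1': q0→{q3}; now {q3}.
Read '0': q3→{q4}; now {q4}.
Read '2': q4→{q0, q5}; now {q0, q5}.
Read '2': q0→{q4}, q5→{q5}; now {q4, q5}.
Read '2': q4→{q0, q5}, q5→{q5}; now {q0, q5}.
Read '0': q0→{q3, q5}, q5→{q2, q3}; now {q2, q3, q5}.
The final set {q2, q3, q5} contains the accepting state q5.

Yes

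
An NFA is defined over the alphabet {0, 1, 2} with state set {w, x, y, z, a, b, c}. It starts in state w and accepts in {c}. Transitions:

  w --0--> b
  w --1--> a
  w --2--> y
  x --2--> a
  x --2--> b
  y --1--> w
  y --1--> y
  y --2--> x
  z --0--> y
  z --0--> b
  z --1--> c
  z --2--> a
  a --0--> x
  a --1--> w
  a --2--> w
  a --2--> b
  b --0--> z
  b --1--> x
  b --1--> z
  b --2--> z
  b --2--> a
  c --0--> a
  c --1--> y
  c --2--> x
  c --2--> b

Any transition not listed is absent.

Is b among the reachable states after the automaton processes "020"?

Start in {w}.
Read '0': {w} → {b}.
Read '2': {b} → {z, a}.
Read '0': {z, a} → {x, y, b}.
State b is in {x, y, b}.

Yes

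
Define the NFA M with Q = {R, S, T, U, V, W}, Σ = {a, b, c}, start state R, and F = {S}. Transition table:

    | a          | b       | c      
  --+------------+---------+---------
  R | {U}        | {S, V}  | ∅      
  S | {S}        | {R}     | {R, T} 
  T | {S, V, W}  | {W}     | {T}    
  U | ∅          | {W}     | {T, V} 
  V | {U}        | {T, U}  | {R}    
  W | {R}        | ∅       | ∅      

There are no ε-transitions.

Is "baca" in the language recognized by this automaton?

Yes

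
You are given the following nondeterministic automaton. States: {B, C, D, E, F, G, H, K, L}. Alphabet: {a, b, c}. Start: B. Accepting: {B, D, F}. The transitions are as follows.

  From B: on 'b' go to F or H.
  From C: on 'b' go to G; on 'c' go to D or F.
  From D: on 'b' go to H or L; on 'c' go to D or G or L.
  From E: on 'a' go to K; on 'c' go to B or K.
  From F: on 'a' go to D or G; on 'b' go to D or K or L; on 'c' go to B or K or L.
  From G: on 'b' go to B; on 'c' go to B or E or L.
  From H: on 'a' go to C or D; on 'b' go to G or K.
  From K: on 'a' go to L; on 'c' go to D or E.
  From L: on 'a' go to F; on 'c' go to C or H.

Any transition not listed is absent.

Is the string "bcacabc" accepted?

Yes

Start in {B}.
Read 'b': B→{F, H}; now {F, H}.
Read 'c': F→{B, K, L}, H→∅; now {B, K, L}.
Read 'a': B→∅, K→{L}, L→{F}; now {F, L}.
Read 'c': F→{B, K, L}, L→{C, H}; now {B, C, H, K, L}.
Read 'a': B→∅, C→∅, H→{C, D}, K→{L}, L→{F}; now {C, D, F, L}.
Read 'b': C→{G}, D→{H, L}, F→{D, K, L}, L→∅; now {D, G, H, K, L}.
Read 'c': D→{D, G, L}, G→{B, E, L}, H→∅, K→{D, E}, L→{C, H}; now {B, C, D, E, G, H, L}.
The final set {B, C, D, E, G, H, L} contains the accepting states B, D.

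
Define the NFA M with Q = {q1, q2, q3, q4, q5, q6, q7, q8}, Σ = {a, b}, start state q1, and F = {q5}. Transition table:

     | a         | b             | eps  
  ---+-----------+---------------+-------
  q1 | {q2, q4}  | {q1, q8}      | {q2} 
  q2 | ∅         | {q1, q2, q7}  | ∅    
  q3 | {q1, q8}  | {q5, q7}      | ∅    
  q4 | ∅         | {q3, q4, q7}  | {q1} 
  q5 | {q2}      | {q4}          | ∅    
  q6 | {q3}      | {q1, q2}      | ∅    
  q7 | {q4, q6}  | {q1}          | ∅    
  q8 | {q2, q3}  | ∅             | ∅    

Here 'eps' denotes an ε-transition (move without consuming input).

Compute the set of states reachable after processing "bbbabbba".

{q1, q2, q3, q4, q6, q8}

Start: ε-closure({q1}) = {q1, q2}.
Read 'b': q1→{q1, q8}, q2→{q1, q2, q7}; now {q1, q2, q7, q8}.
Read 'b': q1→{q1, q8}, q2→{q1, q2, q7}, q7→{q1}, q8→∅; now {q1, q2, q7, q8}.
Read 'b': q1→{q1, q8}, q2→{q1, q2, q7}, q7→{q1}, q8→∅; now {q1, q2, q7, q8}.
Read 'a': q1→{q2, q4}, q2→∅, q7→{q4, q6}, q8→{q2, q3}; union {q2, q3, q4, q6}; ε-closure = {q1, q2, q3, q4, q6}.
Read 'b': q1→{q1, q8}, q2→{q1, q2, q7}, q3→{q5, q7}, q4→{q3, q4, q7}, q6→{q1, q2}; now {q1, q2, q3, q4, q5, q7, q8}.
Read 'b': q1→{q1, q8}, q2→{q1, q2, q7}, q3→{q5, q7}, q4→{q3, q4, q7}, q5→{q4}, q7→{q1}, q8→∅; now {q1, q2, q3, q4, q5, q7, q8}.
Read 'b': q1→{q1, q8}, q2→{q1, q2, q7}, q3→{q5, q7}, q4→{q3, q4, q7}, q5→{q4}, q7→{q1}, q8→∅; now {q1, q2, q3, q4, q5, q7, q8}.
Read 'a': q1→{q2, q4}, q2→∅, q3→{q1, q8}, q4→∅, q5→{q2}, q7→{q4, q6}, q8→{q2, q3}; now {q1, q2, q3, q4, q6, q8}.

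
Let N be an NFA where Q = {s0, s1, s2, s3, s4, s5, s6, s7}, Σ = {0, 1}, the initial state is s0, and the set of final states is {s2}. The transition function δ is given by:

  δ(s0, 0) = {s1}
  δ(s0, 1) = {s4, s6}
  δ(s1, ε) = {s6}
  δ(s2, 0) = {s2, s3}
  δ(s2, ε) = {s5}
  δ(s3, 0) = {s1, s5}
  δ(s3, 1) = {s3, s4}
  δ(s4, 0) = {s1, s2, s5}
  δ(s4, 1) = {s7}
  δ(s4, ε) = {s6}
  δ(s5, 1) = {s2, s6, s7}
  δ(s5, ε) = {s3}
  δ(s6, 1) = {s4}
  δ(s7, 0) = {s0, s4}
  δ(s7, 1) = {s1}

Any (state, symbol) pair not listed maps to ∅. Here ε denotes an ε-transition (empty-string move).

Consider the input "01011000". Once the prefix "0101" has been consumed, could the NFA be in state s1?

Start in {s0}.
Read '0': s0→{s1}; union {s1}; ε-closure = {s1, s6}.
Read '1': s1→∅, s6→{s4}; union {s4}; ε-closure = {s4, s6}.
Read '0': s4→{s1, s2, s5}, s6→∅; union {s1, s2, s5}; ε-closure = {s1, s2, s3, s5, s6}.
Read '1': s1→∅, s2→∅, s3→{s3, s4}, s5→{s2, s6, s7}, s6→{s4}; union {s2, s3, s4, s6, s7}; ε-closure = {s2, s3, s4, s5, s6, s7}.
State s1 is not in {s2, s3, s4, s5, s6, s7}.

No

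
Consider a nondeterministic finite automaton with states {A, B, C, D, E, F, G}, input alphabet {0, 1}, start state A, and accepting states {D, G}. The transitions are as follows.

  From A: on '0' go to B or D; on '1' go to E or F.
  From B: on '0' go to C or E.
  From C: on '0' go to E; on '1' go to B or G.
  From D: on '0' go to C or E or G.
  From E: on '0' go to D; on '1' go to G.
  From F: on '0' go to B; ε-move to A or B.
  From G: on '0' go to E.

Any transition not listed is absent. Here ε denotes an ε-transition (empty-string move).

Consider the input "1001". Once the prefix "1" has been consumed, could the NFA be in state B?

Yes

Start in {A}.
Read '1': {A} → {A, B, E, F}.
State B is in {A, B, E, F}.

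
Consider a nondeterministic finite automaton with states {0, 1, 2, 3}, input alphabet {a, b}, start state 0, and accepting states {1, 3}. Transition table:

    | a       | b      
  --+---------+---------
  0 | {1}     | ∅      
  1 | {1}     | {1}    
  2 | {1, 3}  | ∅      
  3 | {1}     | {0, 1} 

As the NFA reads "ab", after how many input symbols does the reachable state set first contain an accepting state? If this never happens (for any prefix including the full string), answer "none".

1

Start in {0}.
Read 'a': {0} → {1}.
None of the earlier sets intersect F, but {1} does.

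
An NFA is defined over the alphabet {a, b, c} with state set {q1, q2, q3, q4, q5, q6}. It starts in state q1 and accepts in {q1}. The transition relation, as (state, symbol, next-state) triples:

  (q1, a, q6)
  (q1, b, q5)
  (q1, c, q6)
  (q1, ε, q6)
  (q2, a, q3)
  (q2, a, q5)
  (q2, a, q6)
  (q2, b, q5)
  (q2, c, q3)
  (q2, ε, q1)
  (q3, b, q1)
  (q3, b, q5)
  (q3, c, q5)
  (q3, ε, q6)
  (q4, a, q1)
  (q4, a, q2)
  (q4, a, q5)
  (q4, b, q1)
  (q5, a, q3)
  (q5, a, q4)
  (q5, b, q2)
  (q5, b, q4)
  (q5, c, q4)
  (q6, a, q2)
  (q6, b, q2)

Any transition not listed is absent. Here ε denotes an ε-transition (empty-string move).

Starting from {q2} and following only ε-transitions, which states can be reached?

Begin with {q2}.
ε-move q2 → q1; add q1.
ε-move q1 → q6; add q6.

{q1, q2, q6}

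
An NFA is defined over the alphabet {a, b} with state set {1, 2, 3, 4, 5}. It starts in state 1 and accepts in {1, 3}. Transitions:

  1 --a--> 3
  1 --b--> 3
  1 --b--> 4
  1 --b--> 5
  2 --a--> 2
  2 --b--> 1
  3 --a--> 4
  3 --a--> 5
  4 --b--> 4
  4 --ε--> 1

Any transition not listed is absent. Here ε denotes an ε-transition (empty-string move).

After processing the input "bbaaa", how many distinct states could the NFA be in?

4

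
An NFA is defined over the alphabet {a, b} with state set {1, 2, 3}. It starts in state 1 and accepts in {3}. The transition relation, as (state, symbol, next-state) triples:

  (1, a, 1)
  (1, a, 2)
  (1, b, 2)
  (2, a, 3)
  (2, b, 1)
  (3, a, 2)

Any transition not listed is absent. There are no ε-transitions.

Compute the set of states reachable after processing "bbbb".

{1}

Start in {1}.
Read 'b': {1} → {2}.
Read 'b': {2} → {1}.
Read 'b': {1} → {2}.
Read 'b': {2} → {1}.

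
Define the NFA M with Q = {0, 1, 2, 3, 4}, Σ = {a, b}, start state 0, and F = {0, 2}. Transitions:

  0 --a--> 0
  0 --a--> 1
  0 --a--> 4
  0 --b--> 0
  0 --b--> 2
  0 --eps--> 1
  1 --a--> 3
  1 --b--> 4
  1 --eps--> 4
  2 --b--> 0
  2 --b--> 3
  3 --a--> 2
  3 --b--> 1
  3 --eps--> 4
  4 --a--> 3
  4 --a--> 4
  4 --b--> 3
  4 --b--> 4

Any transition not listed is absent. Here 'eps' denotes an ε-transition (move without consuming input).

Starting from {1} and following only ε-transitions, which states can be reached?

Begin with {1}.
ε-move 1 → 4; add 4.

{1, 4}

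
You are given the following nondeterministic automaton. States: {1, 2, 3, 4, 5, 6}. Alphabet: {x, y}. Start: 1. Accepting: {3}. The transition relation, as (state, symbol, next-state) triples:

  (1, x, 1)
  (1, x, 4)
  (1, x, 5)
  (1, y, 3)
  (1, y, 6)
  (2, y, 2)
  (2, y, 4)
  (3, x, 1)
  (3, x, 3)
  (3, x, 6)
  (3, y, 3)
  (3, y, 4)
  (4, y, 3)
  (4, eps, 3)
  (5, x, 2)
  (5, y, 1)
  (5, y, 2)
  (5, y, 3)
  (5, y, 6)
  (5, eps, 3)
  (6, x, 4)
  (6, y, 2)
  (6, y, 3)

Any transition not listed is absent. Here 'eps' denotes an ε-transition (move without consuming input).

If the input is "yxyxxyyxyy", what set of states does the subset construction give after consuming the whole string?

Start in {1}.
Read 'y': 1→{3, 6}; now {3, 6}.
Read 'x': 3→{1, 3, 6}, 6→{4}; now {1, 3, 4, 6}.
Read 'y': 1→{3, 6}, 3→{3, 4}, 4→{3}, 6→{2, 3}; now {2, 3, 4, 6}.
Read 'x': 2→∅, 3→{1, 3, 6}, 4→∅, 6→{4}; now {1, 3, 4, 6}.
Read 'x': 1→{1, 4, 5}, 3→{1, 3, 6}, 4→∅, 6→{4}; now {1, 3, 4, 5, 6}.
Read 'y': 1→{3, 6}, 3→{3, 4}, 4→{3}, 5→{1, 2, 3, 6}, 6→{2, 3}; now {1, 2, 3, 4, 6}.
Read 'y': 1→{3, 6}, 2→{2, 4}, 3→{3, 4}, 4→{3}, 6→{2, 3}; now {2, 3, 4, 6}.
Read 'x': 2→∅, 3→{1, 3, 6}, 4→∅, 6→{4}; now {1, 3, 4, 6}.
Read 'y': 1→{3, 6}, 3→{3, 4}, 4→{3}, 6→{2, 3}; now {2, 3, 4, 6}.
Read 'y': 2→{2, 4}, 3→{3, 4}, 4→{3}, 6→{2, 3}; now {2, 3, 4}.

{2, 3, 4}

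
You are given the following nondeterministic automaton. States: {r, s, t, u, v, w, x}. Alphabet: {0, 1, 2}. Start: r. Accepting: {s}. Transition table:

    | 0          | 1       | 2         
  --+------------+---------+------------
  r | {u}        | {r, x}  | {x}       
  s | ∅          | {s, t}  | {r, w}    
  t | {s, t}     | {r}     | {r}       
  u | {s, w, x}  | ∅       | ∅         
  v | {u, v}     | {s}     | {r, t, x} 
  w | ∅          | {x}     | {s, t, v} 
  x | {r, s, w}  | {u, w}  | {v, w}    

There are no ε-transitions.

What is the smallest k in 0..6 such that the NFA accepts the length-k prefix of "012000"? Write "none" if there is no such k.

Start in {r}.
Read '0': {r} → {u}.
Read '1': {u} → ∅.
The set is empty and remains empty for the remaining 4 symbols.
No reachable set along the way intersects F.

none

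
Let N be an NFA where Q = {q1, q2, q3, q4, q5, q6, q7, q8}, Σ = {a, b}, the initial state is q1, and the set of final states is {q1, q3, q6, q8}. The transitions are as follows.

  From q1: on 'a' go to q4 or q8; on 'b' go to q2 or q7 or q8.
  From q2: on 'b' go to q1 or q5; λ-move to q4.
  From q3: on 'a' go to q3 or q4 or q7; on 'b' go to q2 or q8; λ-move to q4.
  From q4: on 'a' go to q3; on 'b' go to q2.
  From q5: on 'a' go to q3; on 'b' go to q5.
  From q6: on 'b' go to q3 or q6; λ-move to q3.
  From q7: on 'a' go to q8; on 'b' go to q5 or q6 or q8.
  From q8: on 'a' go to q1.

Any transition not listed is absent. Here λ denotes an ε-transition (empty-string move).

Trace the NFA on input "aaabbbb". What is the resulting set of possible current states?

Start in {q1}.
Read 'a': {q1} → {q4, q8}.
Read 'a': {q4, q8} → {q1, q3, q4}.
Read 'a': {q1, q3, q4} → {q3, q4, q7, q8}.
Read 'b': {q3, q4, q7, q8} → {q2, q3, q4, q5, q6, q8}.
Read 'b': {q2, q3, q4, q5, q6, q8} → {q1, q2, q3, q4, q5, q6, q8}.
Read 'b': {q1, q2, q3, q4, q5, q6, q8} → {q1, q2, q3, q4, q5, q6, q7, q8}.
Read 'b': {q1, q2, q3, q4, q5, q6, q7, q8} → {q1, q2, q3, q4, q5, q6, q7, q8}.

{q1, q2, q3, q4, q5, q6, q7, q8}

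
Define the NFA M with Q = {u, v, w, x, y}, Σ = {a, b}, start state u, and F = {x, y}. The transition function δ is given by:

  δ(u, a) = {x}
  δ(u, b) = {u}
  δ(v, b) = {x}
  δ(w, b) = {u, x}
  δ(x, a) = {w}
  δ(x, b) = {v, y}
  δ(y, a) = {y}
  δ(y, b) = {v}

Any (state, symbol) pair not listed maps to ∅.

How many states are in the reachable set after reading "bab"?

2

Start in {u}.
Read 'b': {u} → {u}.
Read 'a': {u} → {x}.
Read 'b': {x} → {v, y}.
That set has 2 states.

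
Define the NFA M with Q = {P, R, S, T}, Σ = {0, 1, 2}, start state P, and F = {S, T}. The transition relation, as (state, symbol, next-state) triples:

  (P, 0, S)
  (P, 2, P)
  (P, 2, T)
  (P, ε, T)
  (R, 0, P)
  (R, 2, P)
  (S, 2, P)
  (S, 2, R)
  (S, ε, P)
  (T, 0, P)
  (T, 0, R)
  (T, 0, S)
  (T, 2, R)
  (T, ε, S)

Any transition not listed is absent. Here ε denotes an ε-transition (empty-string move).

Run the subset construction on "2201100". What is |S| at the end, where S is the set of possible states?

0

Start: ε-closure({P}) = {P, S, T}.
Read '2': P→{P, T}, S→{P, R}, T→{R}; union {P, R, T}; ε-closure = {P, R, S, T}.
Read '2': P→{P, T}, R→{P}, S→{P, R}, T→{R}; union {P, R, T}; ε-closure = {P, R, S, T}.
Read '0': P→{S}, R→{P}, S→∅, T→{P, R, S}; union {P, R, S}; ε-closure = {P, R, S, T}.
Read '1': P→∅, R→∅, S→∅, T→∅; now ∅.
The set is empty and remains empty for the remaining 3 symbols.
That set has 0 states.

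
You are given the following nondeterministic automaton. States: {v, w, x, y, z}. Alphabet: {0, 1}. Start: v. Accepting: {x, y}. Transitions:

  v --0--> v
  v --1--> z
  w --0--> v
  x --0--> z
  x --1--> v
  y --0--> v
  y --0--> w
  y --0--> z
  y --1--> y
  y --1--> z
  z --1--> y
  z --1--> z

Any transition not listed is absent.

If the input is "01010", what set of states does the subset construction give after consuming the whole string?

Start in {v}.
Read '0': v→{v}; now {v}.
Read '1': v→{z}; now {z}.
Read '0': z→∅; now ∅.
The set is empty and remains empty for the remaining 2 symbols.

∅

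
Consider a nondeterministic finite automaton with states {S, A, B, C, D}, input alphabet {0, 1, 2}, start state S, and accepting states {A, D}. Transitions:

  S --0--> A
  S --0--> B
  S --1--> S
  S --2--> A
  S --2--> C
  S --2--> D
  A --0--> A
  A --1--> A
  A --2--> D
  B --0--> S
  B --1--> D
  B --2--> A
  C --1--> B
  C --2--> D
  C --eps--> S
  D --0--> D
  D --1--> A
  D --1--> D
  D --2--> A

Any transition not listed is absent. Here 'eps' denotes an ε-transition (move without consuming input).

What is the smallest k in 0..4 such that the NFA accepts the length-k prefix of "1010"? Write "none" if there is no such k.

2

Start in {S}.
Read '1': S→{S}; now {S}.
Read '0': S→{A, B}; now {A, B}.
None of the earlier sets intersect F, but {A, B} does.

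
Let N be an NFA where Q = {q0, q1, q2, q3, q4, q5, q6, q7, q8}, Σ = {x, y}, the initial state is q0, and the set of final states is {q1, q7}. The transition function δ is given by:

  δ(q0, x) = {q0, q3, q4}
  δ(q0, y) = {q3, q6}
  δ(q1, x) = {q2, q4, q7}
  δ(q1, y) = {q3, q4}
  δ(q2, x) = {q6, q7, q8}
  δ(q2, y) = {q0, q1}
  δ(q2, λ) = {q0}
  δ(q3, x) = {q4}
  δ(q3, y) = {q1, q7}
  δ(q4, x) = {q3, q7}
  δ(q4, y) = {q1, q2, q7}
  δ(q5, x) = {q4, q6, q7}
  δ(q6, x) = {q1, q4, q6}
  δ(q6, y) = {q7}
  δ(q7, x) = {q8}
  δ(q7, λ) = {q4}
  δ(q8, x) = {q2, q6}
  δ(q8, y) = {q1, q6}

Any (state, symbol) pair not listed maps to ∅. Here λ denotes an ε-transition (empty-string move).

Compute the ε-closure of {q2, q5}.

{q0, q2, q5}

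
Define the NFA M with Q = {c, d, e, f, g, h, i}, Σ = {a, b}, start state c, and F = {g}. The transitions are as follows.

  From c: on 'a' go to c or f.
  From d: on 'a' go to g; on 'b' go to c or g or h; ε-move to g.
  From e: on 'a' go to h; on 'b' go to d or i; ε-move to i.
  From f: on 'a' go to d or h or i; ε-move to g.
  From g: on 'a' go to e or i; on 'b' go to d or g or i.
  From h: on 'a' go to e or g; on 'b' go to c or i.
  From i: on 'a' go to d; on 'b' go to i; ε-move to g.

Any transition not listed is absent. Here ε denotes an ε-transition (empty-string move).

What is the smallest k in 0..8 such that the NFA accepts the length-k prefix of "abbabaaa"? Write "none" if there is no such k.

Start in {c}.
Read 'a': {c} → {c, f, g}.
None of the earlier sets intersect F, but {c, f, g} does.

1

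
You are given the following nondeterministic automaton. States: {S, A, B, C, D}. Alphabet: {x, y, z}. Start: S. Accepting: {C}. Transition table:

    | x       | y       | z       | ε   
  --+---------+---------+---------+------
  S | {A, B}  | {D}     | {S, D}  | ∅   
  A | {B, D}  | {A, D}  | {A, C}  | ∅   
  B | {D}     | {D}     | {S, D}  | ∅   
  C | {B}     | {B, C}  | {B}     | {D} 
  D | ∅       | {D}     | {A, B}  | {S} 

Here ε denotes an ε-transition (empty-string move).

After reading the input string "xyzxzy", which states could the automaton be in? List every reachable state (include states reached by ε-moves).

Start in {S}.
Read 'x': S→{A, B}; now {A, B}.
Read 'y': A→{A, D}, B→{D}; union {A, D}; ε-closure = {S, A, D}.
Read 'z': S→{S, D}, A→{A, C}, D→{A, B}; now {S, A, B, C, D}.
Read 'x': S→{A, B}, A→{B, D}, B→{D}, C→{B}, D→∅; union {A, B, D}; ε-closure = {S, A, B, D}.
Read 'z': S→{S, D}, A→{A, C}, B→{S, D}, D→{A, B}; now {S, A, B, C, D}.
Read 'y': S→{D}, A→{A, D}, B→{D}, C→{B, C}, D→{D}; union {A, B, C, D}; ε-closure = {S, A, B, C, D}.

{S, A, B, C, D}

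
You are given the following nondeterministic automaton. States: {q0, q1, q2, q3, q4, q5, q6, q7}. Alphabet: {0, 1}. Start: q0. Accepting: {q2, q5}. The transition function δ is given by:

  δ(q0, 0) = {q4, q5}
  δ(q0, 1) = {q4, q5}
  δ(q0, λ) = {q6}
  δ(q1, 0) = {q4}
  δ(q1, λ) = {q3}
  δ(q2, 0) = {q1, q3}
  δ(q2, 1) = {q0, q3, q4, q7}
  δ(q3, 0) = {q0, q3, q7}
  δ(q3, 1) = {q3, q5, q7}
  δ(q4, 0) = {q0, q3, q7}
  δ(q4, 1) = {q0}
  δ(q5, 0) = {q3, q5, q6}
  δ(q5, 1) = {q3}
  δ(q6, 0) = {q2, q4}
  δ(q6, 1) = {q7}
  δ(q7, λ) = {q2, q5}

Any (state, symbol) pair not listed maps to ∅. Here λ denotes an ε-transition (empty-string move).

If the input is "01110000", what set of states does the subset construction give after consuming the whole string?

Start: ε-closure({q0}) = {q0, q6}.
Read '0': {q0, q6} → {q2, q4, q5}.
Read '1': {q2, q4, q5} → {q0, q2, q3, q4, q5, q6, q7}.
Read '1': {q0, q2, q3, q4, q5, q6, q7} → {q0, q2, q3, q4, q5, q6, q7}.
Read '1': {q0, q2, q3, q4, q5, q6, q7} → {q0, q2, q3, q4, q5, q6, q7}.
Read '0': {q0, q2, q3, q4, q5, q6, q7} → {q0, q1, q2, q3, q4, q5, q6, q7}.
Read '0': {q0, q1, q2, q3, q4, q5, q6, q7} → {q0, q1, q2, q3, q4, q5, q6, q7}.
Read '0': {q0, q1, q2, q3, q4, q5, q6, q7} → {q0, q1, q2, q3, q4, q5, q6, q7}.
Read '0': {q0, q1, q2, q3, q4, q5, q6, q7} → {q0, q1, q2, q3, q4, q5, q6, q7}.

{q0, q1, q2, q3, q4, q5, q6, q7}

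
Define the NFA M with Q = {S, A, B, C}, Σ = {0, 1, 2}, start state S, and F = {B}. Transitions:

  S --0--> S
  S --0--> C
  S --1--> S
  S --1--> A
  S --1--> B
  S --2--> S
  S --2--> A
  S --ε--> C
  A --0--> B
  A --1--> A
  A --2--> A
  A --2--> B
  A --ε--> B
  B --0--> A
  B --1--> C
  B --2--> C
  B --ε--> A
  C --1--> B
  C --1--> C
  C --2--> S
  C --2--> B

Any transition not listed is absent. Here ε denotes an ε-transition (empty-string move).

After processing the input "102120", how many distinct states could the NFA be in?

Start: ε-closure({S}) = {S, C}.
Read '1': S→{S, A, B}, C→{B, C}; now {S, A, B, C}.
Read '0': S→{S, C}, A→{B}, B→{A}, C→∅; now {S, A, B, C}.
Read '2': S→{S, A}, A→{A, B}, B→{C}, C→{S, B}; now {S, A, B, C}.
Read '1': S→{S, A, B}, A→{A}, B→{C}, C→{B, C}; now {S, A, B, C}.
Read '2': S→{S, A}, A→{A, B}, B→{C}, C→{S, B}; now {S, A, B, C}.
Read '0': S→{S, C}, A→{B}, B→{A}, C→∅; now {S, A, B, C}.
That set has 4 states.

4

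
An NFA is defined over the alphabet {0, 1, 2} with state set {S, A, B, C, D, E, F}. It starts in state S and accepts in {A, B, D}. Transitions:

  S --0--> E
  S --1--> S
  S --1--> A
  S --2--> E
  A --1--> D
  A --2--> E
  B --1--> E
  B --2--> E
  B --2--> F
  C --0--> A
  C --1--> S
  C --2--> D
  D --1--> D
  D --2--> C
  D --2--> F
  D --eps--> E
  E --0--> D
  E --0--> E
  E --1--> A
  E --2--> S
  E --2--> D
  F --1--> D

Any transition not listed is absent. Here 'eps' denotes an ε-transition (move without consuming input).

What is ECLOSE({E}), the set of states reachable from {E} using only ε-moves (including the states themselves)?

Begin with {E}.
No ε-moves leave this set, so the closure equals the set itself.

{E}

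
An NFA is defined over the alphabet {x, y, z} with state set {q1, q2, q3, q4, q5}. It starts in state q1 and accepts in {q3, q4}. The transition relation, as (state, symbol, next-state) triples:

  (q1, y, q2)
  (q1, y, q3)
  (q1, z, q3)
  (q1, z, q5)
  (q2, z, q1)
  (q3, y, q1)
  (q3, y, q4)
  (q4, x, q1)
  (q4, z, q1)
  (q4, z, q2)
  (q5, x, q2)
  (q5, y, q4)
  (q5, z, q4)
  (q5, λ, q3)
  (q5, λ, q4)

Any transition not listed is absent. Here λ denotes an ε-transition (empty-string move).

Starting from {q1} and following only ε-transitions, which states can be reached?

{q1}

Begin with {q1}.
No ε-moves leave this set, so the closure equals the set itself.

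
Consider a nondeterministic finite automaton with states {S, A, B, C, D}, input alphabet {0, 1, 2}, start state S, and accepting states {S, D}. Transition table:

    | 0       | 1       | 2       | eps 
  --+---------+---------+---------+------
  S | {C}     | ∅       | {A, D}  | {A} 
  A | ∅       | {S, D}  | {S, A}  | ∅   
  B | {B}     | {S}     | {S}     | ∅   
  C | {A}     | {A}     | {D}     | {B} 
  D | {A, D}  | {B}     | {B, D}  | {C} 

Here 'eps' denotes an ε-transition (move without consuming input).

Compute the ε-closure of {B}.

Begin with {B}.
No ε-moves leave this set, so the closure equals the set itself.

{B}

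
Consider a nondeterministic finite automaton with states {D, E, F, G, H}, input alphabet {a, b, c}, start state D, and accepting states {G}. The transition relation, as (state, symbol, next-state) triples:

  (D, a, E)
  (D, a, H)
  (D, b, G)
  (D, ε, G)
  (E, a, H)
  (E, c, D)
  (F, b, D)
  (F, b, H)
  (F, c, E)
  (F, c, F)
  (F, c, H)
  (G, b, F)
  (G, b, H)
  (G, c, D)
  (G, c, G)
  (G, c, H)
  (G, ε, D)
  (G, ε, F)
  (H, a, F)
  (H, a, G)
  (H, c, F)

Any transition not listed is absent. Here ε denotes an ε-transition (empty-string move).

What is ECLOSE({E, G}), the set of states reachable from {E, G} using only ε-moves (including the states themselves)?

{D, E, F, G}

Begin with {E, G}.
ε-move G → D; add D.
ε-move G → F; add F.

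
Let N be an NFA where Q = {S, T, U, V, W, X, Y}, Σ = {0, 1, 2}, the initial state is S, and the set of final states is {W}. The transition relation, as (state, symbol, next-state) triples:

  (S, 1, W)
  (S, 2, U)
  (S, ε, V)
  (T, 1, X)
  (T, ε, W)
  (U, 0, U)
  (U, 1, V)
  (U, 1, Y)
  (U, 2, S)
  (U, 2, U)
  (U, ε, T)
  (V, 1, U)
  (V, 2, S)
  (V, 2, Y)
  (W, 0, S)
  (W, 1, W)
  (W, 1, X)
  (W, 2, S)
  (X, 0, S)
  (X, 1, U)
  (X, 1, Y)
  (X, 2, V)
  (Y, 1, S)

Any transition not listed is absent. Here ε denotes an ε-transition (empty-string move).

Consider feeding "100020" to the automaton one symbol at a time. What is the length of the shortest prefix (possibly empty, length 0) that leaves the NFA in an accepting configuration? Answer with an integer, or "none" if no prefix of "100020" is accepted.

1

Start: ε-closure({S}) = {S, V}.
Read '1': {S, V} → {T, U, W}.
None of the earlier sets intersect F, but {T, U, W} does.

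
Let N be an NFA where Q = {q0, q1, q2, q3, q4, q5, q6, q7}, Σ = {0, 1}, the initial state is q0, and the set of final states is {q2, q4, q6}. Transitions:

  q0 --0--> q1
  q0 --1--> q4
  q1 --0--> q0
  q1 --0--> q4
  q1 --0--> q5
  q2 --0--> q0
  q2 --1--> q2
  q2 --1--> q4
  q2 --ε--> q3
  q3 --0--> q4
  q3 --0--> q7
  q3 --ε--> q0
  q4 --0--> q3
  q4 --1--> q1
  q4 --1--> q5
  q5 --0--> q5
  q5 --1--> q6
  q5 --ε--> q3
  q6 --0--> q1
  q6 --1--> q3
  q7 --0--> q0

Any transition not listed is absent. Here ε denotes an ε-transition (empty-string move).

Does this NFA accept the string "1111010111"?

Yes

Start in {q0}.
Read '1': q0→{q4}; now {q4}.
Read '1': q4→{q1, q5}; union {q1, q5}; ε-closure = {q0, q1, q3, q5}.
Read '1': q0→{q4}, q1→∅, q3→∅, q5→{q6}; now {q4, q6}.
Read '1': q4→{q1, q5}, q6→{q3}; union {q1, q3, q5}; ε-closure = {q0, q1, q3, q5}.
Read '0': q0→{q1}, q1→{q0, q4, q5}, q3→{q4, q7}, q5→{q5}; union {q0, q1, q4, q5, q7}; ε-closure = {q0, q1, q3, q4, q5, q7}.
Read '1': q0→{q4}, q1→∅, q3→∅, q4→{q1, q5}, q5→{q6}, q7→∅; union {q1, q4, q5, q6}; ε-closure = {q0, q1, q3, q4, q5, q6}.
Read '0': q0→{q1}, q1→{q0, q4, q5}, q3→{q4, q7}, q4→{q3}, q5→{q5}, q6→{q1}; now {q0, q1, q3, q4, q5, q7}.
Read '1': q0→{q4}, q1→∅, q3→∅, q4→{q1, q5}, q5→{q6}, q7→∅; union {q1, q4, q5, q6}; ε-closure = {q0, q1, q3, q4, q5, q6}.
Read '1': q0→{q4}, q1→∅, q3→∅, q4→{q1, q5}, q5→{q6}, q6→{q3}; union {q1, q3, q4, q5, q6}; ε-closure = {q0, q1, q3, q4, q5, q6}.
Read '1': q0→{q4}, q1→∅, q3→∅, q4→{q1, q5}, q5→{q6}, q6→{q3}; union {q1, q3, q4, q5, q6}; ε-closure = {q0, q1, q3, q4, q5, q6}.
The final set {q0, q1, q3, q4, q5, q6} contains the accepting states q4, q6.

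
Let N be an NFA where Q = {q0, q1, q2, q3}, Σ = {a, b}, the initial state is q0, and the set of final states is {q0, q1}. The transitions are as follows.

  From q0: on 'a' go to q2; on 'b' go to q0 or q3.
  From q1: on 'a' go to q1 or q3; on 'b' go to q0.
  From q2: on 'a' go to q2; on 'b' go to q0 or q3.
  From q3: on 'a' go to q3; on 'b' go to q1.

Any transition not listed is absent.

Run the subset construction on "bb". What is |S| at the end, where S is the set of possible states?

Start in {q0}.
Read 'b': q0→{q0, q3}; now {q0, q3}.
Read 'b': q0→{q0, q3}, q3→{q1}; now {q0, q1, q3}.
That set has 3 states.

3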